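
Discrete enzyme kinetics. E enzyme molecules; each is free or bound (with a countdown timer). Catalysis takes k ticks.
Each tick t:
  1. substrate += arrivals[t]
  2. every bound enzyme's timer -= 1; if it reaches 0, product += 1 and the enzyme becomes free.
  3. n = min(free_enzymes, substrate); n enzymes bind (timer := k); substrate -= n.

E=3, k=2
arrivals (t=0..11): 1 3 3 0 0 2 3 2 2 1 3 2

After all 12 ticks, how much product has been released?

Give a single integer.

t=0: arr=1 -> substrate=0 bound=1 product=0
t=1: arr=3 -> substrate=1 bound=3 product=0
t=2: arr=3 -> substrate=3 bound=3 product=1
t=3: arr=0 -> substrate=1 bound=3 product=3
t=4: arr=0 -> substrate=0 bound=3 product=4
t=5: arr=2 -> substrate=0 bound=3 product=6
t=6: arr=3 -> substrate=2 bound=3 product=7
t=7: arr=2 -> substrate=2 bound=3 product=9
t=8: arr=2 -> substrate=3 bound=3 product=10
t=9: arr=1 -> substrate=2 bound=3 product=12
t=10: arr=3 -> substrate=4 bound=3 product=13
t=11: arr=2 -> substrate=4 bound=3 product=15

Answer: 15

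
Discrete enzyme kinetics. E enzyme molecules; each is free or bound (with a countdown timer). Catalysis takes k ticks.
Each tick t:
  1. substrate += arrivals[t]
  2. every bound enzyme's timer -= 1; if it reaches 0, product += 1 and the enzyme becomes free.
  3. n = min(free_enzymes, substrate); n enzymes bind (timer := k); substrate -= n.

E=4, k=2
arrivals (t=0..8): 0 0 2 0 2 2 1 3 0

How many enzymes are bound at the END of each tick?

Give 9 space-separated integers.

t=0: arr=0 -> substrate=0 bound=0 product=0
t=1: arr=0 -> substrate=0 bound=0 product=0
t=2: arr=2 -> substrate=0 bound=2 product=0
t=3: arr=0 -> substrate=0 bound=2 product=0
t=4: arr=2 -> substrate=0 bound=2 product=2
t=5: arr=2 -> substrate=0 bound=4 product=2
t=6: arr=1 -> substrate=0 bound=3 product=4
t=7: arr=3 -> substrate=0 bound=4 product=6
t=8: arr=0 -> substrate=0 bound=3 product=7

Answer: 0 0 2 2 2 4 3 4 3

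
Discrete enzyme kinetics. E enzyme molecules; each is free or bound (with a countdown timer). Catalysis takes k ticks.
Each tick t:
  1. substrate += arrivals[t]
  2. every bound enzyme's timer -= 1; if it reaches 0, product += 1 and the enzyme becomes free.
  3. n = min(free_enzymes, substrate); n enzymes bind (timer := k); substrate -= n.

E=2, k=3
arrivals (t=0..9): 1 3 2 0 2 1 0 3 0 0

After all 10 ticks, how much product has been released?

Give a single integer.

t=0: arr=1 -> substrate=0 bound=1 product=0
t=1: arr=3 -> substrate=2 bound=2 product=0
t=2: arr=2 -> substrate=4 bound=2 product=0
t=3: arr=0 -> substrate=3 bound=2 product=1
t=4: arr=2 -> substrate=4 bound=2 product=2
t=5: arr=1 -> substrate=5 bound=2 product=2
t=6: arr=0 -> substrate=4 bound=2 product=3
t=7: arr=3 -> substrate=6 bound=2 product=4
t=8: arr=0 -> substrate=6 bound=2 product=4
t=9: arr=0 -> substrate=5 bound=2 product=5

Answer: 5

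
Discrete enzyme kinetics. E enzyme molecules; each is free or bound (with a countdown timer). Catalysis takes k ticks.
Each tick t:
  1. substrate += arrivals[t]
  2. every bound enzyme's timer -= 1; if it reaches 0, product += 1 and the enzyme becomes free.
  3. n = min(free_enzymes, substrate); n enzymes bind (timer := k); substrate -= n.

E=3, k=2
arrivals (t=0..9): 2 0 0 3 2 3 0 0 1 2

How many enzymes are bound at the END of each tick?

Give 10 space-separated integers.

t=0: arr=2 -> substrate=0 bound=2 product=0
t=1: arr=0 -> substrate=0 bound=2 product=0
t=2: arr=0 -> substrate=0 bound=0 product=2
t=3: arr=3 -> substrate=0 bound=3 product=2
t=4: arr=2 -> substrate=2 bound=3 product=2
t=5: arr=3 -> substrate=2 bound=3 product=5
t=6: arr=0 -> substrate=2 bound=3 product=5
t=7: arr=0 -> substrate=0 bound=2 product=8
t=8: arr=1 -> substrate=0 bound=3 product=8
t=9: arr=2 -> substrate=0 bound=3 product=10

Answer: 2 2 0 3 3 3 3 2 3 3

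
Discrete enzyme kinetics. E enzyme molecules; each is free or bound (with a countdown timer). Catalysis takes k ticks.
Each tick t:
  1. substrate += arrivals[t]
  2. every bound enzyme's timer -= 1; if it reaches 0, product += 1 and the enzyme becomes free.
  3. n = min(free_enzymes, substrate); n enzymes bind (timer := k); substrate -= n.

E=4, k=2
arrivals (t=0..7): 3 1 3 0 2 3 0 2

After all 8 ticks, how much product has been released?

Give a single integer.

Answer: 11

Derivation:
t=0: arr=3 -> substrate=0 bound=3 product=0
t=1: arr=1 -> substrate=0 bound=4 product=0
t=2: arr=3 -> substrate=0 bound=4 product=3
t=3: arr=0 -> substrate=0 bound=3 product=4
t=4: arr=2 -> substrate=0 bound=2 product=7
t=5: arr=3 -> substrate=1 bound=4 product=7
t=6: arr=0 -> substrate=0 bound=3 product=9
t=7: arr=2 -> substrate=0 bound=3 product=11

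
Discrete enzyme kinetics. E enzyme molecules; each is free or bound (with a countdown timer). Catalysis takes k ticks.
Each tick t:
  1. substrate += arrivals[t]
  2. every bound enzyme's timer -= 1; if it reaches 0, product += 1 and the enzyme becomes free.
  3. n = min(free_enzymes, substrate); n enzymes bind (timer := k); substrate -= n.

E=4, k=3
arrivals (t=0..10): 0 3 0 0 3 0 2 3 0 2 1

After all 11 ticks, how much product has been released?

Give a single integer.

Answer: 10

Derivation:
t=0: arr=0 -> substrate=0 bound=0 product=0
t=1: arr=3 -> substrate=0 bound=3 product=0
t=2: arr=0 -> substrate=0 bound=3 product=0
t=3: arr=0 -> substrate=0 bound=3 product=0
t=4: arr=3 -> substrate=0 bound=3 product=3
t=5: arr=0 -> substrate=0 bound=3 product=3
t=6: arr=2 -> substrate=1 bound=4 product=3
t=7: arr=3 -> substrate=1 bound=4 product=6
t=8: arr=0 -> substrate=1 bound=4 product=6
t=9: arr=2 -> substrate=2 bound=4 product=7
t=10: arr=1 -> substrate=0 bound=4 product=10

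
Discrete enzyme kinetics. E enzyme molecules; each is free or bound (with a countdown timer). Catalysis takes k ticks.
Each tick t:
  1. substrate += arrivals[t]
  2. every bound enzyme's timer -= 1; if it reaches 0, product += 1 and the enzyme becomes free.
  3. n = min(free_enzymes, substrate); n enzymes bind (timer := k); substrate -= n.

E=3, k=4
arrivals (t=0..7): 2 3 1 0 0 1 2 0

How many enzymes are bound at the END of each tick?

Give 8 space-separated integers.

Answer: 2 3 3 3 3 3 3 3

Derivation:
t=0: arr=2 -> substrate=0 bound=2 product=0
t=1: arr=3 -> substrate=2 bound=3 product=0
t=2: arr=1 -> substrate=3 bound=3 product=0
t=3: arr=0 -> substrate=3 bound=3 product=0
t=4: arr=0 -> substrate=1 bound=3 product=2
t=5: arr=1 -> substrate=1 bound=3 product=3
t=6: arr=2 -> substrate=3 bound=3 product=3
t=7: arr=0 -> substrate=3 bound=3 product=3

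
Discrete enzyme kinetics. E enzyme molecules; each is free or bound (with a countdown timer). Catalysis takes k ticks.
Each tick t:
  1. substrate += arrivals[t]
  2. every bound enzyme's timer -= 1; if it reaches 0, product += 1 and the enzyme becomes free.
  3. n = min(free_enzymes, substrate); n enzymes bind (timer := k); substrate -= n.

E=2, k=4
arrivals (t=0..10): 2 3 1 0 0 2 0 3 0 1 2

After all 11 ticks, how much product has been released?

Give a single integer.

t=0: arr=2 -> substrate=0 bound=2 product=0
t=1: arr=3 -> substrate=3 bound=2 product=0
t=2: arr=1 -> substrate=4 bound=2 product=0
t=3: arr=0 -> substrate=4 bound=2 product=0
t=4: arr=0 -> substrate=2 bound=2 product=2
t=5: arr=2 -> substrate=4 bound=2 product=2
t=6: arr=0 -> substrate=4 bound=2 product=2
t=7: arr=3 -> substrate=7 bound=2 product=2
t=8: arr=0 -> substrate=5 bound=2 product=4
t=9: arr=1 -> substrate=6 bound=2 product=4
t=10: arr=2 -> substrate=8 bound=2 product=4

Answer: 4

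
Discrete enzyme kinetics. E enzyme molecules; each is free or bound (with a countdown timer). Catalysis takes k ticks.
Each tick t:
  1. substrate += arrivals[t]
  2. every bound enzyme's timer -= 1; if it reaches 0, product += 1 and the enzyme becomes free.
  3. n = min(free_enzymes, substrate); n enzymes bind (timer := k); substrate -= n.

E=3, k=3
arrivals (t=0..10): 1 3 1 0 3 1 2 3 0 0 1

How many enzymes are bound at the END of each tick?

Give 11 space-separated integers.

Answer: 1 3 3 3 3 3 3 3 3 3 3

Derivation:
t=0: arr=1 -> substrate=0 bound=1 product=0
t=1: arr=3 -> substrate=1 bound=3 product=0
t=2: arr=1 -> substrate=2 bound=3 product=0
t=3: arr=0 -> substrate=1 bound=3 product=1
t=4: arr=3 -> substrate=2 bound=3 product=3
t=5: arr=1 -> substrate=3 bound=3 product=3
t=6: arr=2 -> substrate=4 bound=3 product=4
t=7: arr=3 -> substrate=5 bound=3 product=6
t=8: arr=0 -> substrate=5 bound=3 product=6
t=9: arr=0 -> substrate=4 bound=3 product=7
t=10: arr=1 -> substrate=3 bound=3 product=9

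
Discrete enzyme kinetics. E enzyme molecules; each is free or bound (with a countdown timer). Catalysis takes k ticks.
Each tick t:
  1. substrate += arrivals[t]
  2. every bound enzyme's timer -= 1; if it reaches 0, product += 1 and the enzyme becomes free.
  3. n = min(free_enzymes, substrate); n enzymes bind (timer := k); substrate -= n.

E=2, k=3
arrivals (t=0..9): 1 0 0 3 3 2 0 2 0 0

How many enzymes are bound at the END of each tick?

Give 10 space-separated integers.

t=0: arr=1 -> substrate=0 bound=1 product=0
t=1: arr=0 -> substrate=0 bound=1 product=0
t=2: arr=0 -> substrate=0 bound=1 product=0
t=3: arr=3 -> substrate=1 bound=2 product=1
t=4: arr=3 -> substrate=4 bound=2 product=1
t=5: arr=2 -> substrate=6 bound=2 product=1
t=6: arr=0 -> substrate=4 bound=2 product=3
t=7: arr=2 -> substrate=6 bound=2 product=3
t=8: arr=0 -> substrate=6 bound=2 product=3
t=9: arr=0 -> substrate=4 bound=2 product=5

Answer: 1 1 1 2 2 2 2 2 2 2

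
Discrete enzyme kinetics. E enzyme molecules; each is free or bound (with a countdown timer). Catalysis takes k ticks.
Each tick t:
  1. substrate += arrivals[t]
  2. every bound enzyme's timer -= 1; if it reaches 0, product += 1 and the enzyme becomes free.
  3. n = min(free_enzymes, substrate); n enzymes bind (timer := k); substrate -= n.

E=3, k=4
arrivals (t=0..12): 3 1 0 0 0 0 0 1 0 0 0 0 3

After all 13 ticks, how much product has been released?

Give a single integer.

t=0: arr=3 -> substrate=0 bound=3 product=0
t=1: arr=1 -> substrate=1 bound=3 product=0
t=2: arr=0 -> substrate=1 bound=3 product=0
t=3: arr=0 -> substrate=1 bound=3 product=0
t=4: arr=0 -> substrate=0 bound=1 product=3
t=5: arr=0 -> substrate=0 bound=1 product=3
t=6: arr=0 -> substrate=0 bound=1 product=3
t=7: arr=1 -> substrate=0 bound=2 product=3
t=8: arr=0 -> substrate=0 bound=1 product=4
t=9: arr=0 -> substrate=0 bound=1 product=4
t=10: arr=0 -> substrate=0 bound=1 product=4
t=11: arr=0 -> substrate=0 bound=0 product=5
t=12: arr=3 -> substrate=0 bound=3 product=5

Answer: 5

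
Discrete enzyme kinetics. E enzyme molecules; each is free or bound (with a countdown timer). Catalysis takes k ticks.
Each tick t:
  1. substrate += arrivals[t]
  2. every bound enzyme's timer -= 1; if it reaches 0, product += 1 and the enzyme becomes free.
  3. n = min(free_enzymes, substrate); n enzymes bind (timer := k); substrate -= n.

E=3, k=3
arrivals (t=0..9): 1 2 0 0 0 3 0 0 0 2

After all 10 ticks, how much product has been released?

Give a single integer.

Answer: 6

Derivation:
t=0: arr=1 -> substrate=0 bound=1 product=0
t=1: arr=2 -> substrate=0 bound=3 product=0
t=2: arr=0 -> substrate=0 bound=3 product=0
t=3: arr=0 -> substrate=0 bound=2 product=1
t=4: arr=0 -> substrate=0 bound=0 product=3
t=5: arr=3 -> substrate=0 bound=3 product=3
t=6: arr=0 -> substrate=0 bound=3 product=3
t=7: arr=0 -> substrate=0 bound=3 product=3
t=8: arr=0 -> substrate=0 bound=0 product=6
t=9: arr=2 -> substrate=0 bound=2 product=6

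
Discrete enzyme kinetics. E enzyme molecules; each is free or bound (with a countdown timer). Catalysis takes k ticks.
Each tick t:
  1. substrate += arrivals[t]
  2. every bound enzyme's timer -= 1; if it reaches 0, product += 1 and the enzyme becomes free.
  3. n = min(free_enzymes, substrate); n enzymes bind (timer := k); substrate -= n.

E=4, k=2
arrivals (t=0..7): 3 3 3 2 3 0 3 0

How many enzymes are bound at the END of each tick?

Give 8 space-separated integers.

t=0: arr=3 -> substrate=0 bound=3 product=0
t=1: arr=3 -> substrate=2 bound=4 product=0
t=2: arr=3 -> substrate=2 bound=4 product=3
t=3: arr=2 -> substrate=3 bound=4 product=4
t=4: arr=3 -> substrate=3 bound=4 product=7
t=5: arr=0 -> substrate=2 bound=4 product=8
t=6: arr=3 -> substrate=2 bound=4 product=11
t=7: arr=0 -> substrate=1 bound=4 product=12

Answer: 3 4 4 4 4 4 4 4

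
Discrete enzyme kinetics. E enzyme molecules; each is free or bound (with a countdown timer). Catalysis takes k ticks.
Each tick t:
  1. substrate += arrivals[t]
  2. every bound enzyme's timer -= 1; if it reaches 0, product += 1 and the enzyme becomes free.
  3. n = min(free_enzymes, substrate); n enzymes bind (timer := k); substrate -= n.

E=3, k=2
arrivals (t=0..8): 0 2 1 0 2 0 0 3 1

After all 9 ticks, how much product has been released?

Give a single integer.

t=0: arr=0 -> substrate=0 bound=0 product=0
t=1: arr=2 -> substrate=0 bound=2 product=0
t=2: arr=1 -> substrate=0 bound=3 product=0
t=3: arr=0 -> substrate=0 bound=1 product=2
t=4: arr=2 -> substrate=0 bound=2 product=3
t=5: arr=0 -> substrate=0 bound=2 product=3
t=6: arr=0 -> substrate=0 bound=0 product=5
t=7: arr=3 -> substrate=0 bound=3 product=5
t=8: arr=1 -> substrate=1 bound=3 product=5

Answer: 5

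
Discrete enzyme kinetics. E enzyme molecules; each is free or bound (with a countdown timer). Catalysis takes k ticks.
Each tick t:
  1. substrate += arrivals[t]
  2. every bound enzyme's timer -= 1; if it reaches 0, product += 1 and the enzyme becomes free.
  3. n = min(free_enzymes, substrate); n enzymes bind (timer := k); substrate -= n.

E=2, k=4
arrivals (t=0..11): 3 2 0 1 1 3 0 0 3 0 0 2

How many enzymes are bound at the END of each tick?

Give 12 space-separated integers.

Answer: 2 2 2 2 2 2 2 2 2 2 2 2

Derivation:
t=0: arr=3 -> substrate=1 bound=2 product=0
t=1: arr=2 -> substrate=3 bound=2 product=0
t=2: arr=0 -> substrate=3 bound=2 product=0
t=3: arr=1 -> substrate=4 bound=2 product=0
t=4: arr=1 -> substrate=3 bound=2 product=2
t=5: arr=3 -> substrate=6 bound=2 product=2
t=6: arr=0 -> substrate=6 bound=2 product=2
t=7: arr=0 -> substrate=6 bound=2 product=2
t=8: arr=3 -> substrate=7 bound=2 product=4
t=9: arr=0 -> substrate=7 bound=2 product=4
t=10: arr=0 -> substrate=7 bound=2 product=4
t=11: arr=2 -> substrate=9 bound=2 product=4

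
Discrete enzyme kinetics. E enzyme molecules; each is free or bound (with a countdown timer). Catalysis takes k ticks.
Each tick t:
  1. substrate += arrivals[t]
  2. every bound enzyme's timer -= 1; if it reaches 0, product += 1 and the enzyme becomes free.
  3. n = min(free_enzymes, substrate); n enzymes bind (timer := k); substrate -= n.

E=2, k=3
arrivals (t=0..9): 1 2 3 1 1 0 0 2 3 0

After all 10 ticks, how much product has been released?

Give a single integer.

Answer: 5

Derivation:
t=0: arr=1 -> substrate=0 bound=1 product=0
t=1: arr=2 -> substrate=1 bound=2 product=0
t=2: arr=3 -> substrate=4 bound=2 product=0
t=3: arr=1 -> substrate=4 bound=2 product=1
t=4: arr=1 -> substrate=4 bound=2 product=2
t=5: arr=0 -> substrate=4 bound=2 product=2
t=6: arr=0 -> substrate=3 bound=2 product=3
t=7: arr=2 -> substrate=4 bound=2 product=4
t=8: arr=3 -> substrate=7 bound=2 product=4
t=9: arr=0 -> substrate=6 bound=2 product=5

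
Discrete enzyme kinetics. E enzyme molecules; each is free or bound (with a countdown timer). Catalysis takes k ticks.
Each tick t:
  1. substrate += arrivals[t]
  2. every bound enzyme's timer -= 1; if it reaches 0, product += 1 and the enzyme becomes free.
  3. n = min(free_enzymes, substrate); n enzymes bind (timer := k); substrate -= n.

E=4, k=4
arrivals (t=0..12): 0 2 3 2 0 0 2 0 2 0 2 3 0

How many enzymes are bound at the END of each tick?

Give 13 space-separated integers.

Answer: 0 2 4 4 4 4 4 4 4 4 4 4 4

Derivation:
t=0: arr=0 -> substrate=0 bound=0 product=0
t=1: arr=2 -> substrate=0 bound=2 product=0
t=2: arr=3 -> substrate=1 bound=4 product=0
t=3: arr=2 -> substrate=3 bound=4 product=0
t=4: arr=0 -> substrate=3 bound=4 product=0
t=5: arr=0 -> substrate=1 bound=4 product=2
t=6: arr=2 -> substrate=1 bound=4 product=4
t=7: arr=0 -> substrate=1 bound=4 product=4
t=8: arr=2 -> substrate=3 bound=4 product=4
t=9: arr=0 -> substrate=1 bound=4 product=6
t=10: arr=2 -> substrate=1 bound=4 product=8
t=11: arr=3 -> substrate=4 bound=4 product=8
t=12: arr=0 -> substrate=4 bound=4 product=8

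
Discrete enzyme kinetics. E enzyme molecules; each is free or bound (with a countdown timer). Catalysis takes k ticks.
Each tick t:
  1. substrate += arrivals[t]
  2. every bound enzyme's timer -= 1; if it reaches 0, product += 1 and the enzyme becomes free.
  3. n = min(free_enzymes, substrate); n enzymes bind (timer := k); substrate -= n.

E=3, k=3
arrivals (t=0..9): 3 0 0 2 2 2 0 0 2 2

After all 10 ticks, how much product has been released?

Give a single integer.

Answer: 8

Derivation:
t=0: arr=3 -> substrate=0 bound=3 product=0
t=1: arr=0 -> substrate=0 bound=3 product=0
t=2: arr=0 -> substrate=0 bound=3 product=0
t=3: arr=2 -> substrate=0 bound=2 product=3
t=4: arr=2 -> substrate=1 bound=3 product=3
t=5: arr=2 -> substrate=3 bound=3 product=3
t=6: arr=0 -> substrate=1 bound=3 product=5
t=7: arr=0 -> substrate=0 bound=3 product=6
t=8: arr=2 -> substrate=2 bound=3 product=6
t=9: arr=2 -> substrate=2 bound=3 product=8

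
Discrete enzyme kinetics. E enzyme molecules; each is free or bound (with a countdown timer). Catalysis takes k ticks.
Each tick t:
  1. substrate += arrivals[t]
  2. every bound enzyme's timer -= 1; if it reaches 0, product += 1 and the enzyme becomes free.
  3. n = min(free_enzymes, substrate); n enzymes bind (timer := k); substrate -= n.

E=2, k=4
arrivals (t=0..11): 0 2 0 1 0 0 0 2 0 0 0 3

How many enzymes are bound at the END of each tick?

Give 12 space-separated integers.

Answer: 0 2 2 2 2 1 1 2 2 2 2 2

Derivation:
t=0: arr=0 -> substrate=0 bound=0 product=0
t=1: arr=2 -> substrate=0 bound=2 product=0
t=2: arr=0 -> substrate=0 bound=2 product=0
t=3: arr=1 -> substrate=1 bound=2 product=0
t=4: arr=0 -> substrate=1 bound=2 product=0
t=5: arr=0 -> substrate=0 bound=1 product=2
t=6: arr=0 -> substrate=0 bound=1 product=2
t=7: arr=2 -> substrate=1 bound=2 product=2
t=8: arr=0 -> substrate=1 bound=2 product=2
t=9: arr=0 -> substrate=0 bound=2 product=3
t=10: arr=0 -> substrate=0 bound=2 product=3
t=11: arr=3 -> substrate=2 bound=2 product=4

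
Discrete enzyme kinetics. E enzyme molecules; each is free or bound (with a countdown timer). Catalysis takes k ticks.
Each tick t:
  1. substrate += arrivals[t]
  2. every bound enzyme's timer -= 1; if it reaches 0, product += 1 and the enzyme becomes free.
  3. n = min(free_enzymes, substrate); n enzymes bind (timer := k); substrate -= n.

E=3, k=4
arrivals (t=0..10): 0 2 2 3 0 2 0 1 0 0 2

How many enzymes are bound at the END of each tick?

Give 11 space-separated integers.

t=0: arr=0 -> substrate=0 bound=0 product=0
t=1: arr=2 -> substrate=0 bound=2 product=0
t=2: arr=2 -> substrate=1 bound=3 product=0
t=3: arr=3 -> substrate=4 bound=3 product=0
t=4: arr=0 -> substrate=4 bound=3 product=0
t=5: arr=2 -> substrate=4 bound=3 product=2
t=6: arr=0 -> substrate=3 bound=3 product=3
t=7: arr=1 -> substrate=4 bound=3 product=3
t=8: arr=0 -> substrate=4 bound=3 product=3
t=9: arr=0 -> substrate=2 bound=3 product=5
t=10: arr=2 -> substrate=3 bound=3 product=6

Answer: 0 2 3 3 3 3 3 3 3 3 3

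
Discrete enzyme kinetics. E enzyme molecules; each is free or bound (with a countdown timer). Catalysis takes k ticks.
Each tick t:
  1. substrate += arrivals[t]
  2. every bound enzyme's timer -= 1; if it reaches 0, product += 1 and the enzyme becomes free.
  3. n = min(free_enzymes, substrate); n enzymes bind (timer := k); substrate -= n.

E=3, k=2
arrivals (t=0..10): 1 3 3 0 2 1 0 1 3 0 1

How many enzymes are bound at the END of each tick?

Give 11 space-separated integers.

t=0: arr=1 -> substrate=0 bound=1 product=0
t=1: arr=3 -> substrate=1 bound=3 product=0
t=2: arr=3 -> substrate=3 bound=3 product=1
t=3: arr=0 -> substrate=1 bound=3 product=3
t=4: arr=2 -> substrate=2 bound=3 product=4
t=5: arr=1 -> substrate=1 bound=3 product=6
t=6: arr=0 -> substrate=0 bound=3 product=7
t=7: arr=1 -> substrate=0 bound=2 product=9
t=8: arr=3 -> substrate=1 bound=3 product=10
t=9: arr=0 -> substrate=0 bound=3 product=11
t=10: arr=1 -> substrate=0 bound=2 product=13

Answer: 1 3 3 3 3 3 3 2 3 3 2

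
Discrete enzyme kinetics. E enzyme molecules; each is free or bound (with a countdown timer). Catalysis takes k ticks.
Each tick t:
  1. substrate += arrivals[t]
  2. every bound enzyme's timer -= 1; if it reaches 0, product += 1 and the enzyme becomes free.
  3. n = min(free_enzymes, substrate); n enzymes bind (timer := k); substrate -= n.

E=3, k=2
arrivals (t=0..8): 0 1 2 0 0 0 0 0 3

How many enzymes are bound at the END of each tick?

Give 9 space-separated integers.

Answer: 0 1 3 2 0 0 0 0 3

Derivation:
t=0: arr=0 -> substrate=0 bound=0 product=0
t=1: arr=1 -> substrate=0 bound=1 product=0
t=2: arr=2 -> substrate=0 bound=3 product=0
t=3: arr=0 -> substrate=0 bound=2 product=1
t=4: arr=0 -> substrate=0 bound=0 product=3
t=5: arr=0 -> substrate=0 bound=0 product=3
t=6: arr=0 -> substrate=0 bound=0 product=3
t=7: arr=0 -> substrate=0 bound=0 product=3
t=8: arr=3 -> substrate=0 bound=3 product=3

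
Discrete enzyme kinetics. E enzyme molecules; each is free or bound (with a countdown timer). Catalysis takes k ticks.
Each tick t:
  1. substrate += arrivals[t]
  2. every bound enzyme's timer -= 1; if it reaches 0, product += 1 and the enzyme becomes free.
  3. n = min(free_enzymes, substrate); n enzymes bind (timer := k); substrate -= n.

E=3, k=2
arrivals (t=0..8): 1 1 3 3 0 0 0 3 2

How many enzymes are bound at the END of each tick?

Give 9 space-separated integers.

t=0: arr=1 -> substrate=0 bound=1 product=0
t=1: arr=1 -> substrate=0 bound=2 product=0
t=2: arr=3 -> substrate=1 bound=3 product=1
t=3: arr=3 -> substrate=3 bound=3 product=2
t=4: arr=0 -> substrate=1 bound=3 product=4
t=5: arr=0 -> substrate=0 bound=3 product=5
t=6: arr=0 -> substrate=0 bound=1 product=7
t=7: arr=3 -> substrate=0 bound=3 product=8
t=8: arr=2 -> substrate=2 bound=3 product=8

Answer: 1 2 3 3 3 3 1 3 3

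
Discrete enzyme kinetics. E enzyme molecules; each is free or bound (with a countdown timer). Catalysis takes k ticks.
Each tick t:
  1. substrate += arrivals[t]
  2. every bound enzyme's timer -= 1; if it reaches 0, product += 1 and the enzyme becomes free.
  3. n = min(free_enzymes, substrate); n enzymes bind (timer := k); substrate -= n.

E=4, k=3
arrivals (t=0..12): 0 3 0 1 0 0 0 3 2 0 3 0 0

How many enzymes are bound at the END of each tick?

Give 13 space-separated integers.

Answer: 0 3 3 4 1 1 0 3 4 4 4 4 4

Derivation:
t=0: arr=0 -> substrate=0 bound=0 product=0
t=1: arr=3 -> substrate=0 bound=3 product=0
t=2: arr=0 -> substrate=0 bound=3 product=0
t=3: arr=1 -> substrate=0 bound=4 product=0
t=4: arr=0 -> substrate=0 bound=1 product=3
t=5: arr=0 -> substrate=0 bound=1 product=3
t=6: arr=0 -> substrate=0 bound=0 product=4
t=7: arr=3 -> substrate=0 bound=3 product=4
t=8: arr=2 -> substrate=1 bound=4 product=4
t=9: arr=0 -> substrate=1 bound=4 product=4
t=10: arr=3 -> substrate=1 bound=4 product=7
t=11: arr=0 -> substrate=0 bound=4 product=8
t=12: arr=0 -> substrate=0 bound=4 product=8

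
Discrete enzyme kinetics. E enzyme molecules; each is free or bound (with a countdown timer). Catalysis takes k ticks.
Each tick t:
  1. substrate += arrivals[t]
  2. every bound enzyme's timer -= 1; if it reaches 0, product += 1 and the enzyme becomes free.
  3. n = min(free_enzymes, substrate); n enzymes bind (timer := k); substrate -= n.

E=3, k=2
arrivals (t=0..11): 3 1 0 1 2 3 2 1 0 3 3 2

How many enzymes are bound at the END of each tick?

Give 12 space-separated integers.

t=0: arr=3 -> substrate=0 bound=3 product=0
t=1: arr=1 -> substrate=1 bound=3 product=0
t=2: arr=0 -> substrate=0 bound=1 product=3
t=3: arr=1 -> substrate=0 bound=2 product=3
t=4: arr=2 -> substrate=0 bound=3 product=4
t=5: arr=3 -> substrate=2 bound=3 product=5
t=6: arr=2 -> substrate=2 bound=3 product=7
t=7: arr=1 -> substrate=2 bound=3 product=8
t=8: arr=0 -> substrate=0 bound=3 product=10
t=9: arr=3 -> substrate=2 bound=3 product=11
t=10: arr=3 -> substrate=3 bound=3 product=13
t=11: arr=2 -> substrate=4 bound=3 product=14

Answer: 3 3 1 2 3 3 3 3 3 3 3 3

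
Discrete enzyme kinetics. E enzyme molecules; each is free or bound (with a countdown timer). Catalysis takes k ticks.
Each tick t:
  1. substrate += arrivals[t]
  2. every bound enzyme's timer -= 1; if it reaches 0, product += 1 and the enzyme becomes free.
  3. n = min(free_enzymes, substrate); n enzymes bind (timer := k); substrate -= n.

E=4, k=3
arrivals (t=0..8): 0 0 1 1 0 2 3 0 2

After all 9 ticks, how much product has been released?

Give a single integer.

t=0: arr=0 -> substrate=0 bound=0 product=0
t=1: arr=0 -> substrate=0 bound=0 product=0
t=2: arr=1 -> substrate=0 bound=1 product=0
t=3: arr=1 -> substrate=0 bound=2 product=0
t=4: arr=0 -> substrate=0 bound=2 product=0
t=5: arr=2 -> substrate=0 bound=3 product=1
t=6: arr=3 -> substrate=1 bound=4 product=2
t=7: arr=0 -> substrate=1 bound=4 product=2
t=8: arr=2 -> substrate=1 bound=4 product=4

Answer: 4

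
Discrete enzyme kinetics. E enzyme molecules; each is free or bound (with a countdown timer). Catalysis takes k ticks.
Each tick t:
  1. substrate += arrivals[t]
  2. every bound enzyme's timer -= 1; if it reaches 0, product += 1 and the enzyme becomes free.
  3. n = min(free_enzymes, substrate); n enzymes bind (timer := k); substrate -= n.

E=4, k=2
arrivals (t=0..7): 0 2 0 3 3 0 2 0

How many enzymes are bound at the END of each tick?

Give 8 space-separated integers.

Answer: 0 2 2 3 4 3 4 2

Derivation:
t=0: arr=0 -> substrate=0 bound=0 product=0
t=1: arr=2 -> substrate=0 bound=2 product=0
t=2: arr=0 -> substrate=0 bound=2 product=0
t=3: arr=3 -> substrate=0 bound=3 product=2
t=4: arr=3 -> substrate=2 bound=4 product=2
t=5: arr=0 -> substrate=0 bound=3 product=5
t=6: arr=2 -> substrate=0 bound=4 product=6
t=7: arr=0 -> substrate=0 bound=2 product=8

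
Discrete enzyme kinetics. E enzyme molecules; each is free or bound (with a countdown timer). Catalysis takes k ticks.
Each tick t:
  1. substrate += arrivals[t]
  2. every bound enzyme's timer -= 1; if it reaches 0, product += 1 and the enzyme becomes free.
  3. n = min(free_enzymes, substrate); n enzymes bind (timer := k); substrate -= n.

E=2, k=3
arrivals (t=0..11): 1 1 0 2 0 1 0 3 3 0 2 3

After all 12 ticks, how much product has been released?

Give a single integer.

Answer: 6

Derivation:
t=0: arr=1 -> substrate=0 bound=1 product=0
t=1: arr=1 -> substrate=0 bound=2 product=0
t=2: arr=0 -> substrate=0 bound=2 product=0
t=3: arr=2 -> substrate=1 bound=2 product=1
t=4: arr=0 -> substrate=0 bound=2 product=2
t=5: arr=1 -> substrate=1 bound=2 product=2
t=6: arr=0 -> substrate=0 bound=2 product=3
t=7: arr=3 -> substrate=2 bound=2 product=4
t=8: arr=3 -> substrate=5 bound=2 product=4
t=9: arr=0 -> substrate=4 bound=2 product=5
t=10: arr=2 -> substrate=5 bound=2 product=6
t=11: arr=3 -> substrate=8 bound=2 product=6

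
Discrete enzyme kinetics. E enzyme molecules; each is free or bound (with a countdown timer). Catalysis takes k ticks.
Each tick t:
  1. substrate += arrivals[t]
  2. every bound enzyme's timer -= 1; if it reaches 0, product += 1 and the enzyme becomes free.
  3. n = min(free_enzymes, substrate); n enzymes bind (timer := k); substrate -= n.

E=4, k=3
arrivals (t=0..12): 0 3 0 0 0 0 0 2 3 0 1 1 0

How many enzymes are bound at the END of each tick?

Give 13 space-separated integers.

Answer: 0 3 3 3 0 0 0 2 4 4 4 3 3

Derivation:
t=0: arr=0 -> substrate=0 bound=0 product=0
t=1: arr=3 -> substrate=0 bound=3 product=0
t=2: arr=0 -> substrate=0 bound=3 product=0
t=3: arr=0 -> substrate=0 bound=3 product=0
t=4: arr=0 -> substrate=0 bound=0 product=3
t=5: arr=0 -> substrate=0 bound=0 product=3
t=6: arr=0 -> substrate=0 bound=0 product=3
t=7: arr=2 -> substrate=0 bound=2 product=3
t=8: arr=3 -> substrate=1 bound=4 product=3
t=9: arr=0 -> substrate=1 bound=4 product=3
t=10: arr=1 -> substrate=0 bound=4 product=5
t=11: arr=1 -> substrate=0 bound=3 product=7
t=12: arr=0 -> substrate=0 bound=3 product=7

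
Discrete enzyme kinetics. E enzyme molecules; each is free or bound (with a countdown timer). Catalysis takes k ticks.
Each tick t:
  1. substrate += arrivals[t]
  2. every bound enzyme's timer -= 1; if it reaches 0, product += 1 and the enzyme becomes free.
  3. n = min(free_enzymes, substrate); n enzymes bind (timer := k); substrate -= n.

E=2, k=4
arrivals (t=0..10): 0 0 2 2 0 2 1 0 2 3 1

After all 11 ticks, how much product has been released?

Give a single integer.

Answer: 4

Derivation:
t=0: arr=0 -> substrate=0 bound=0 product=0
t=1: arr=0 -> substrate=0 bound=0 product=0
t=2: arr=2 -> substrate=0 bound=2 product=0
t=3: arr=2 -> substrate=2 bound=2 product=0
t=4: arr=0 -> substrate=2 bound=2 product=0
t=5: arr=2 -> substrate=4 bound=2 product=0
t=6: arr=1 -> substrate=3 bound=2 product=2
t=7: arr=0 -> substrate=3 bound=2 product=2
t=8: arr=2 -> substrate=5 bound=2 product=2
t=9: arr=3 -> substrate=8 bound=2 product=2
t=10: arr=1 -> substrate=7 bound=2 product=4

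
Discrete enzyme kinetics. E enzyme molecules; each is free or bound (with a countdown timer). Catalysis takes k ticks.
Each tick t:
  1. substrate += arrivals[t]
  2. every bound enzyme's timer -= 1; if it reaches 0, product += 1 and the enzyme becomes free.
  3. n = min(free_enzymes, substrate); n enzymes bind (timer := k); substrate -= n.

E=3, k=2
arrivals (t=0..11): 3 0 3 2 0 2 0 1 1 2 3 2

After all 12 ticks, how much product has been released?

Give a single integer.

Answer: 14

Derivation:
t=0: arr=3 -> substrate=0 bound=3 product=0
t=1: arr=0 -> substrate=0 bound=3 product=0
t=2: arr=3 -> substrate=0 bound=3 product=3
t=3: arr=2 -> substrate=2 bound=3 product=3
t=4: arr=0 -> substrate=0 bound=2 product=6
t=5: arr=2 -> substrate=1 bound=3 product=6
t=6: arr=0 -> substrate=0 bound=2 product=8
t=7: arr=1 -> substrate=0 bound=2 product=9
t=8: arr=1 -> substrate=0 bound=2 product=10
t=9: arr=2 -> substrate=0 bound=3 product=11
t=10: arr=3 -> substrate=2 bound=3 product=12
t=11: arr=2 -> substrate=2 bound=3 product=14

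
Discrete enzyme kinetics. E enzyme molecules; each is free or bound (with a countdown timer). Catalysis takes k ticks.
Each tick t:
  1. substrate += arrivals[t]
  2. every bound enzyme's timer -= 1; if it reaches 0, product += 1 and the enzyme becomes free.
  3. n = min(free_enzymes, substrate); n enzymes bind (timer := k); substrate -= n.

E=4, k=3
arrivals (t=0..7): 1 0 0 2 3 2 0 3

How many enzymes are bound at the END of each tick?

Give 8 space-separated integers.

t=0: arr=1 -> substrate=0 bound=1 product=0
t=1: arr=0 -> substrate=0 bound=1 product=0
t=2: arr=0 -> substrate=0 bound=1 product=0
t=3: arr=2 -> substrate=0 bound=2 product=1
t=4: arr=3 -> substrate=1 bound=4 product=1
t=5: arr=2 -> substrate=3 bound=4 product=1
t=6: arr=0 -> substrate=1 bound=4 product=3
t=7: arr=3 -> substrate=2 bound=4 product=5

Answer: 1 1 1 2 4 4 4 4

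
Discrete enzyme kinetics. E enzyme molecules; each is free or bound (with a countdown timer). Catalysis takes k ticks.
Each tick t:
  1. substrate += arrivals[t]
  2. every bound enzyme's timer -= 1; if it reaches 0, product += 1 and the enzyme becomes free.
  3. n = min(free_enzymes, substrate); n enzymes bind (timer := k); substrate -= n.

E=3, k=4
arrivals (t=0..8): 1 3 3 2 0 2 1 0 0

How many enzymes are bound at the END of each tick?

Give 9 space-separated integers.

Answer: 1 3 3 3 3 3 3 3 3

Derivation:
t=0: arr=1 -> substrate=0 bound=1 product=0
t=1: arr=3 -> substrate=1 bound=3 product=0
t=2: arr=3 -> substrate=4 bound=3 product=0
t=3: arr=2 -> substrate=6 bound=3 product=0
t=4: arr=0 -> substrate=5 bound=3 product=1
t=5: arr=2 -> substrate=5 bound=3 product=3
t=6: arr=1 -> substrate=6 bound=3 product=3
t=7: arr=0 -> substrate=6 bound=3 product=3
t=8: arr=0 -> substrate=5 bound=3 product=4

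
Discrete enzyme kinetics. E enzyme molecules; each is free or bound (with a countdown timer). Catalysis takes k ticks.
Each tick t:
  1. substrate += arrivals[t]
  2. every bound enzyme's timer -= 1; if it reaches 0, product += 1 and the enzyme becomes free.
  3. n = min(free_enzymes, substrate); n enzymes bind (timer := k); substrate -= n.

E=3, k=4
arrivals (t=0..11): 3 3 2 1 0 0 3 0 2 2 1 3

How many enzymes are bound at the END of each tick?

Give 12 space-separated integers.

Answer: 3 3 3 3 3 3 3 3 3 3 3 3

Derivation:
t=0: arr=3 -> substrate=0 bound=3 product=0
t=1: arr=3 -> substrate=3 bound=3 product=0
t=2: arr=2 -> substrate=5 bound=3 product=0
t=3: arr=1 -> substrate=6 bound=3 product=0
t=4: arr=0 -> substrate=3 bound=3 product=3
t=5: arr=0 -> substrate=3 bound=3 product=3
t=6: arr=3 -> substrate=6 bound=3 product=3
t=7: arr=0 -> substrate=6 bound=3 product=3
t=8: arr=2 -> substrate=5 bound=3 product=6
t=9: arr=2 -> substrate=7 bound=3 product=6
t=10: arr=1 -> substrate=8 bound=3 product=6
t=11: arr=3 -> substrate=11 bound=3 product=6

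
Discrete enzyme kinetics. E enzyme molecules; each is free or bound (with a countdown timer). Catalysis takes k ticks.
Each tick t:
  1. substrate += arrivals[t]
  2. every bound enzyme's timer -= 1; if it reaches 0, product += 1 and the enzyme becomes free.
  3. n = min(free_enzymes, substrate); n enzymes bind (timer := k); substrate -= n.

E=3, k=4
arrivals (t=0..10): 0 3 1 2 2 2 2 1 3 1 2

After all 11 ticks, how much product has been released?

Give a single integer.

Answer: 6

Derivation:
t=0: arr=0 -> substrate=0 bound=0 product=0
t=1: arr=3 -> substrate=0 bound=3 product=0
t=2: arr=1 -> substrate=1 bound=3 product=0
t=3: arr=2 -> substrate=3 bound=3 product=0
t=4: arr=2 -> substrate=5 bound=3 product=0
t=5: arr=2 -> substrate=4 bound=3 product=3
t=6: arr=2 -> substrate=6 bound=3 product=3
t=7: arr=1 -> substrate=7 bound=3 product=3
t=8: arr=3 -> substrate=10 bound=3 product=3
t=9: arr=1 -> substrate=8 bound=3 product=6
t=10: arr=2 -> substrate=10 bound=3 product=6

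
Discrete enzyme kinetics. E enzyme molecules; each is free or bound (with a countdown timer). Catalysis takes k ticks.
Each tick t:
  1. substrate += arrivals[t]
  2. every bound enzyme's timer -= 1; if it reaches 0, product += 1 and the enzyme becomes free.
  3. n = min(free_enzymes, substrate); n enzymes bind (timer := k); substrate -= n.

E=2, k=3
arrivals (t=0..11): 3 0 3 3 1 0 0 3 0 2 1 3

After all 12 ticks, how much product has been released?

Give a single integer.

t=0: arr=3 -> substrate=1 bound=2 product=0
t=1: arr=0 -> substrate=1 bound=2 product=0
t=2: arr=3 -> substrate=4 bound=2 product=0
t=3: arr=3 -> substrate=5 bound=2 product=2
t=4: arr=1 -> substrate=6 bound=2 product=2
t=5: arr=0 -> substrate=6 bound=2 product=2
t=6: arr=0 -> substrate=4 bound=2 product=4
t=7: arr=3 -> substrate=7 bound=2 product=4
t=8: arr=0 -> substrate=7 bound=2 product=4
t=9: arr=2 -> substrate=7 bound=2 product=6
t=10: arr=1 -> substrate=8 bound=2 product=6
t=11: arr=3 -> substrate=11 bound=2 product=6

Answer: 6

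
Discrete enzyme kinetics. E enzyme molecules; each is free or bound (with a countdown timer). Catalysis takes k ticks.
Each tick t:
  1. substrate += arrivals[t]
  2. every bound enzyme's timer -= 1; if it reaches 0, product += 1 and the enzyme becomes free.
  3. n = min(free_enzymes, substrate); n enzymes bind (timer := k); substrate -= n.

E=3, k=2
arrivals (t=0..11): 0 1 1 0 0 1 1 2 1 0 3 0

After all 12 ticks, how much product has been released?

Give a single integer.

Answer: 7

Derivation:
t=0: arr=0 -> substrate=0 bound=0 product=0
t=1: arr=1 -> substrate=0 bound=1 product=0
t=2: arr=1 -> substrate=0 bound=2 product=0
t=3: arr=0 -> substrate=0 bound=1 product=1
t=4: arr=0 -> substrate=0 bound=0 product=2
t=5: arr=1 -> substrate=0 bound=1 product=2
t=6: arr=1 -> substrate=0 bound=2 product=2
t=7: arr=2 -> substrate=0 bound=3 product=3
t=8: arr=1 -> substrate=0 bound=3 product=4
t=9: arr=0 -> substrate=0 bound=1 product=6
t=10: arr=3 -> substrate=0 bound=3 product=7
t=11: arr=0 -> substrate=0 bound=3 product=7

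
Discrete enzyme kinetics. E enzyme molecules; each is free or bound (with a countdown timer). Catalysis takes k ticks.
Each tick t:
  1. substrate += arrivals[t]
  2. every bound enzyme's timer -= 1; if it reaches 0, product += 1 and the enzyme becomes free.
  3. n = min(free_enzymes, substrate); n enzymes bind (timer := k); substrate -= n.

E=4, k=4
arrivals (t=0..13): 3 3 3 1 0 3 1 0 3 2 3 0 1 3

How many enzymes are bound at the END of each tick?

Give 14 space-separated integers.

t=0: arr=3 -> substrate=0 bound=3 product=0
t=1: arr=3 -> substrate=2 bound=4 product=0
t=2: arr=3 -> substrate=5 bound=4 product=0
t=3: arr=1 -> substrate=6 bound=4 product=0
t=4: arr=0 -> substrate=3 bound=4 product=3
t=5: arr=3 -> substrate=5 bound=4 product=4
t=6: arr=1 -> substrate=6 bound=4 product=4
t=7: arr=0 -> substrate=6 bound=4 product=4
t=8: arr=3 -> substrate=6 bound=4 product=7
t=9: arr=2 -> substrate=7 bound=4 product=8
t=10: arr=3 -> substrate=10 bound=4 product=8
t=11: arr=0 -> substrate=10 bound=4 product=8
t=12: arr=1 -> substrate=8 bound=4 product=11
t=13: arr=3 -> substrate=10 bound=4 product=12

Answer: 3 4 4 4 4 4 4 4 4 4 4 4 4 4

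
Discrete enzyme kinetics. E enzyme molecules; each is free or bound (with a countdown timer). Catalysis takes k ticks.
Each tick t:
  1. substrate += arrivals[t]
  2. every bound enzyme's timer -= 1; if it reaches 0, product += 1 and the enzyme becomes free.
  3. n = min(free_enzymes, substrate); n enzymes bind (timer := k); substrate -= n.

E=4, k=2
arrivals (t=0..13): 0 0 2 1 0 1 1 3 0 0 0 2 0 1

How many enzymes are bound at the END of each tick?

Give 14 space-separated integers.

Answer: 0 0 2 3 1 1 2 4 3 0 0 2 2 1

Derivation:
t=0: arr=0 -> substrate=0 bound=0 product=0
t=1: arr=0 -> substrate=0 bound=0 product=0
t=2: arr=2 -> substrate=0 bound=2 product=0
t=3: arr=1 -> substrate=0 bound=3 product=0
t=4: arr=0 -> substrate=0 bound=1 product=2
t=5: arr=1 -> substrate=0 bound=1 product=3
t=6: arr=1 -> substrate=0 bound=2 product=3
t=7: arr=3 -> substrate=0 bound=4 product=4
t=8: arr=0 -> substrate=0 bound=3 product=5
t=9: arr=0 -> substrate=0 bound=0 product=8
t=10: arr=0 -> substrate=0 bound=0 product=8
t=11: arr=2 -> substrate=0 bound=2 product=8
t=12: arr=0 -> substrate=0 bound=2 product=8
t=13: arr=1 -> substrate=0 bound=1 product=10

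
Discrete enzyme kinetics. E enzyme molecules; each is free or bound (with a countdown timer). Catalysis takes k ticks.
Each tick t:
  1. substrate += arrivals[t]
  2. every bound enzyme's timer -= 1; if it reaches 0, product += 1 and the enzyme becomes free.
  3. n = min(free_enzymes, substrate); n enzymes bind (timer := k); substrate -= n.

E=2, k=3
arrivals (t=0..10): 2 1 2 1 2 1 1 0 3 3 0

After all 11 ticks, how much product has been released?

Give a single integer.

t=0: arr=2 -> substrate=0 bound=2 product=0
t=1: arr=1 -> substrate=1 bound=2 product=0
t=2: arr=2 -> substrate=3 bound=2 product=0
t=3: arr=1 -> substrate=2 bound=2 product=2
t=4: arr=2 -> substrate=4 bound=2 product=2
t=5: arr=1 -> substrate=5 bound=2 product=2
t=6: arr=1 -> substrate=4 bound=2 product=4
t=7: arr=0 -> substrate=4 bound=2 product=4
t=8: arr=3 -> substrate=7 bound=2 product=4
t=9: arr=3 -> substrate=8 bound=2 product=6
t=10: arr=0 -> substrate=8 bound=2 product=6

Answer: 6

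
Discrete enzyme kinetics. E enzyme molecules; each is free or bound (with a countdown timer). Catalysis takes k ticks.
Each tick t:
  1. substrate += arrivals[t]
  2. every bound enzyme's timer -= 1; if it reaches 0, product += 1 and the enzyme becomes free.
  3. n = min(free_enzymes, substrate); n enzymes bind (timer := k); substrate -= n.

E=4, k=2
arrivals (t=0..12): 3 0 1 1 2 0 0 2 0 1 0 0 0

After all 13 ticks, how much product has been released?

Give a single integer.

t=0: arr=3 -> substrate=0 bound=3 product=0
t=1: arr=0 -> substrate=0 bound=3 product=0
t=2: arr=1 -> substrate=0 bound=1 product=3
t=3: arr=1 -> substrate=0 bound=2 product=3
t=4: arr=2 -> substrate=0 bound=3 product=4
t=5: arr=0 -> substrate=0 bound=2 product=5
t=6: arr=0 -> substrate=0 bound=0 product=7
t=7: arr=2 -> substrate=0 bound=2 product=7
t=8: arr=0 -> substrate=0 bound=2 product=7
t=9: arr=1 -> substrate=0 bound=1 product=9
t=10: arr=0 -> substrate=0 bound=1 product=9
t=11: arr=0 -> substrate=0 bound=0 product=10
t=12: arr=0 -> substrate=0 bound=0 product=10

Answer: 10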